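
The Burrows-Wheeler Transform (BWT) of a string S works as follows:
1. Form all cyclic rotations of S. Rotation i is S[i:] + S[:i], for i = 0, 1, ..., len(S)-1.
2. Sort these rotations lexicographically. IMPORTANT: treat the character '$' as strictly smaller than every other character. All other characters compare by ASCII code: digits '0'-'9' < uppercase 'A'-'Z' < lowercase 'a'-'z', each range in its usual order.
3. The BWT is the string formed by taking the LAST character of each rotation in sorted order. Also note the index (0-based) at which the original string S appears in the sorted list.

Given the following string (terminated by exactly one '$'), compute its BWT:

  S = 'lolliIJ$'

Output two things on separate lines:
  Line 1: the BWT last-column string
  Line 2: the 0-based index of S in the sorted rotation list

Answer: JiIllo$l
6

Derivation:
All 8 rotations (rotation i = S[i:]+S[:i]):
  rot[0] = lolliIJ$
  rot[1] = olliIJ$l
  rot[2] = lliIJ$lo
  rot[3] = liIJ$lol
  rot[4] = iIJ$loll
  rot[5] = IJ$lolli
  rot[6] = J$lolliI
  rot[7] = $lolliIJ
Sorted (with $ < everything):
  sorted[0] = $lolliIJ  (last char: 'J')
  sorted[1] = IJ$lolli  (last char: 'i')
  sorted[2] = J$lolliI  (last char: 'I')
  sorted[3] = iIJ$loll  (last char: 'l')
  sorted[4] = liIJ$lol  (last char: 'l')
  sorted[5] = lliIJ$lo  (last char: 'o')
  sorted[6] = lolliIJ$  (last char: '$')
  sorted[7] = olliIJ$l  (last char: 'l')
Last column: JiIllo$l
Original string S is at sorted index 6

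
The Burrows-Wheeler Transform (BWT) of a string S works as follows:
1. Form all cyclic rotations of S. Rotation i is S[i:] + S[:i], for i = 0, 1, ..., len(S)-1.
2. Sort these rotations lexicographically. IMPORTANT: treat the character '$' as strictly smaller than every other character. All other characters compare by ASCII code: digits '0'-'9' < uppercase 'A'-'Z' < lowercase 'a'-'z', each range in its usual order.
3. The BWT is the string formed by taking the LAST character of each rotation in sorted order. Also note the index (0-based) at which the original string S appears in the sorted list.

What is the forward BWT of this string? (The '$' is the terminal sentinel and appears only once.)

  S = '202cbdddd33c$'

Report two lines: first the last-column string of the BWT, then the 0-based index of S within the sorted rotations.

All 13 rotations (rotation i = S[i:]+S[:i]):
  rot[0] = 202cbdddd33c$
  rot[1] = 02cbdddd33c$2
  rot[2] = 2cbdddd33c$20
  rot[3] = cbdddd33c$202
  rot[4] = bdddd33c$202c
  rot[5] = dddd33c$202cb
  rot[6] = ddd33c$202cbd
  rot[7] = dd33c$202cbdd
  rot[8] = d33c$202cbddd
  rot[9] = 33c$202cbdddd
  rot[10] = 3c$202cbdddd3
  rot[11] = c$202cbdddd33
  rot[12] = $202cbdddd33c
Sorted (with $ < everything):
  sorted[0] = $202cbdddd33c  (last char: 'c')
  sorted[1] = 02cbdddd33c$2  (last char: '2')
  sorted[2] = 202cbdddd33c$  (last char: '$')
  sorted[3] = 2cbdddd33c$20  (last char: '0')
  sorted[4] = 33c$202cbdddd  (last char: 'd')
  sorted[5] = 3c$202cbdddd3  (last char: '3')
  sorted[6] = bdddd33c$202c  (last char: 'c')
  sorted[7] = c$202cbdddd33  (last char: '3')
  sorted[8] = cbdddd33c$202  (last char: '2')
  sorted[9] = d33c$202cbddd  (last char: 'd')
  sorted[10] = dd33c$202cbdd  (last char: 'd')
  sorted[11] = ddd33c$202cbd  (last char: 'd')
  sorted[12] = dddd33c$202cb  (last char: 'b')
Last column: c2$0d3c32dddb
Original string S is at sorted index 2

Answer: c2$0d3c32dddb
2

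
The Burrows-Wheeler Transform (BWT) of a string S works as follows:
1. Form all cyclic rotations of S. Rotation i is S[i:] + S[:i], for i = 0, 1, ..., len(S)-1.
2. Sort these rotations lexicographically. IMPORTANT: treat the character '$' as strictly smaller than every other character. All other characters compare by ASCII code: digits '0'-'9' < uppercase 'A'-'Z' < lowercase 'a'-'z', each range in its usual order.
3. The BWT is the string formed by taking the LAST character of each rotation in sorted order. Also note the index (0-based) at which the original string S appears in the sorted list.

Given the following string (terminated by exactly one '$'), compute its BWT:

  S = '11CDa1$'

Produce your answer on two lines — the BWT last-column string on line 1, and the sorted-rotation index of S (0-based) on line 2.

All 7 rotations (rotation i = S[i:]+S[:i]):
  rot[0] = 11CDa1$
  rot[1] = 1CDa1$1
  rot[2] = CDa1$11
  rot[3] = Da1$11C
  rot[4] = a1$11CD
  rot[5] = 1$11CDa
  rot[6] = $11CDa1
Sorted (with $ < everything):
  sorted[0] = $11CDa1  (last char: '1')
  sorted[1] = 1$11CDa  (last char: 'a')
  sorted[2] = 11CDa1$  (last char: '$')
  sorted[3] = 1CDa1$1  (last char: '1')
  sorted[4] = CDa1$11  (last char: '1')
  sorted[5] = Da1$11C  (last char: 'C')
  sorted[6] = a1$11CD  (last char: 'D')
Last column: 1a$11CD
Original string S is at sorted index 2

Answer: 1a$11CD
2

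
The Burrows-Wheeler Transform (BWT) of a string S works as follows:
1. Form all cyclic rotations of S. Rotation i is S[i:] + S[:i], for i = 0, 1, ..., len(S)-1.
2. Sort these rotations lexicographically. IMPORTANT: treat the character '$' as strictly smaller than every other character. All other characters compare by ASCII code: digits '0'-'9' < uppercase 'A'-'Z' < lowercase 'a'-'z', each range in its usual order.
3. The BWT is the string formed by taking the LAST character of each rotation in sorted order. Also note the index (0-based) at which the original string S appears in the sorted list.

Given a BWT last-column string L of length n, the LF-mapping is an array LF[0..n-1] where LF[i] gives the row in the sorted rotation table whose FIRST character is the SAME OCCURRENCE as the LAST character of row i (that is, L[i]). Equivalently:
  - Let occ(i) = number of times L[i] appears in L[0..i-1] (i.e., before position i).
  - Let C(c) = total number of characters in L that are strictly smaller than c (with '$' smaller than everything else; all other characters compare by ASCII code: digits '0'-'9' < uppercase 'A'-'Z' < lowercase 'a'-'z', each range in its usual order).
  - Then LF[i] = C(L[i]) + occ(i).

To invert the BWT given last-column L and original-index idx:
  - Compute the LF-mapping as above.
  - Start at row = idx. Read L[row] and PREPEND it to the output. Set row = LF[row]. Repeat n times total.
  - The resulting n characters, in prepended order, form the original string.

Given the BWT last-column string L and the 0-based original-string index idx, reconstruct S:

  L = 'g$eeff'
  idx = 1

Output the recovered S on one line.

LF mapping: 5 0 1 2 3 4
Walk LF starting at row 1, prepending L[row]:
  step 1: row=1, L[1]='$', prepend. Next row=LF[1]=0
  step 2: row=0, L[0]='g', prepend. Next row=LF[0]=5
  step 3: row=5, L[5]='f', prepend. Next row=LF[5]=4
  step 4: row=4, L[4]='f', prepend. Next row=LF[4]=3
  step 5: row=3, L[3]='e', prepend. Next row=LF[3]=2
  step 6: row=2, L[2]='e', prepend. Next row=LF[2]=1
Reversed output: eeffg$

Answer: eeffg$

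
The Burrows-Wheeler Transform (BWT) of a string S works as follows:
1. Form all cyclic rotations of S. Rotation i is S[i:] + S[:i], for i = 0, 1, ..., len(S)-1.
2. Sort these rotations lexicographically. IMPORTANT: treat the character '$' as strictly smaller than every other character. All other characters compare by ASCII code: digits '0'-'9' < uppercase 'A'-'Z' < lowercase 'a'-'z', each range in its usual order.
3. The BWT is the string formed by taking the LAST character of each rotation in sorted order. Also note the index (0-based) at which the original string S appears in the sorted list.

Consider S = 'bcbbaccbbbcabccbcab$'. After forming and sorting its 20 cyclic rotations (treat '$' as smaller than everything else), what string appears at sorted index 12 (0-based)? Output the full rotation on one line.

All 20 rotations (rotation i = S[i:]+S[:i]):
  rot[0] = bcbbaccbbbcabccbcab$
  rot[1] = cbbaccbbbcabccbcab$b
  rot[2] = bbaccbbbcabccbcab$bc
  rot[3] = baccbbbcabccbcab$bcb
  rot[4] = accbbbcabccbcab$bcbb
  rot[5] = ccbbbcabccbcab$bcbba
  rot[6] = cbbbcabccbcab$bcbbac
  rot[7] = bbbcabccbcab$bcbbacc
  rot[8] = bbcabccbcab$bcbbaccb
  rot[9] = bcabccbcab$bcbbaccbb
  rot[10] = cabccbcab$bcbbaccbbb
  rot[11] = abccbcab$bcbbaccbbbc
  rot[12] = bccbcab$bcbbaccbbbca
  rot[13] = ccbcab$bcbbaccbbbcab
  rot[14] = cbcab$bcbbaccbbbcabc
  rot[15] = bcab$bcbbaccbbbcabcc
  rot[16] = cab$bcbbaccbbbcabccb
  rot[17] = ab$bcbbaccbbbcabccbc
  rot[18] = b$bcbbaccbbbcabccbca
  rot[19] = $bcbbaccbbbcabccbcab
Sorted (with $ < everything):
  sorted[0] = $bcbbaccbbbcabccbcab
  sorted[1] = ab$bcbbaccbbbcabccbc
  sorted[2] = abccbcab$bcbbaccbbbc
  sorted[3] = accbbbcabccbcab$bcbb
  sorted[4] = b$bcbbaccbbbcabccbca
  sorted[5] = baccbbbcabccbcab$bcb
  sorted[6] = bbaccbbbcabccbcab$bc
  sorted[7] = bbbcabccbcab$bcbbacc
  sorted[8] = bbcabccbcab$bcbbaccb
  sorted[9] = bcab$bcbbaccbbbcabcc
  sorted[10] = bcabccbcab$bcbbaccbb
  sorted[11] = bcbbaccbbbcabccbcab$
  sorted[12] = bccbcab$bcbbaccbbbca
  sorted[13] = cab$bcbbaccbbbcabccb
  sorted[14] = cabccbcab$bcbbaccbbb
  sorted[15] = cbbaccbbbcabccbcab$b
  sorted[16] = cbbbcabccbcab$bcbbac
  sorted[17] = cbcab$bcbbaccbbbcabc
  sorted[18] = ccbbbcabccbcab$bcbba
  sorted[19] = ccbcab$bcbbaccbbbcab
sorted[12] = bccbcab$bcbbaccbbbca

Answer: bccbcab$bcbbaccbbbca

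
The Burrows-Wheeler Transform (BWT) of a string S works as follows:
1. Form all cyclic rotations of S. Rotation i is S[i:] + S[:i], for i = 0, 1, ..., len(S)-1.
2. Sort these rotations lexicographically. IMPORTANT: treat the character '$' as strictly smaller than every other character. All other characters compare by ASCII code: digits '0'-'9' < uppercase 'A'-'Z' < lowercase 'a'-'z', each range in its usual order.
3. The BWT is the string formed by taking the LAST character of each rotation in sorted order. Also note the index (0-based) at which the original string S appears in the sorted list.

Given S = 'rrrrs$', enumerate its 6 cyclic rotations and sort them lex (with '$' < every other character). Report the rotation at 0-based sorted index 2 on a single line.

All 6 rotations (rotation i = S[i:]+S[:i]):
  rot[0] = rrrrs$
  rot[1] = rrrs$r
  rot[2] = rrs$rr
  rot[3] = rs$rrr
  rot[4] = s$rrrr
  rot[5] = $rrrrs
Sorted (with $ < everything):
  sorted[0] = $rrrrs
  sorted[1] = rrrrs$
  sorted[2] = rrrs$r
  sorted[3] = rrs$rr
  sorted[4] = rs$rrr
  sorted[5] = s$rrrr
sorted[2] = rrrs$r

Answer: rrrs$r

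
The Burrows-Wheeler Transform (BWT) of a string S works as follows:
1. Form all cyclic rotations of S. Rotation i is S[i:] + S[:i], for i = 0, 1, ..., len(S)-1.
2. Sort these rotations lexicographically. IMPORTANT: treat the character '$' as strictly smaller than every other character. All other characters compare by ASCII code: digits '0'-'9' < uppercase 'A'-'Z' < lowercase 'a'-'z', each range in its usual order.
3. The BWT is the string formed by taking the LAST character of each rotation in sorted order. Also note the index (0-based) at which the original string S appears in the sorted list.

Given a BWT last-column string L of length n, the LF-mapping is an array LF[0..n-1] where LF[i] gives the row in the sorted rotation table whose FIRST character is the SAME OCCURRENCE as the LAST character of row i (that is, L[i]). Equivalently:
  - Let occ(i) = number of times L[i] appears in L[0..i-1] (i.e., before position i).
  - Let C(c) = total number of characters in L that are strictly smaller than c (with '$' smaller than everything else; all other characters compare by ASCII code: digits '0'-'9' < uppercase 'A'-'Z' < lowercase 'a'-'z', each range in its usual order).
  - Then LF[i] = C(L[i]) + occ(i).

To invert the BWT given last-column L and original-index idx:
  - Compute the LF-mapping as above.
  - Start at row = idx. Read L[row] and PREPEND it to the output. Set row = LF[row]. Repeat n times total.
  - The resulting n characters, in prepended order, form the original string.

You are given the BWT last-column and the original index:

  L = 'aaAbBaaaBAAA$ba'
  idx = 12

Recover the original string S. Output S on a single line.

Answer: abbAaBaAAaBAaa$

Derivation:
LF mapping: 7 8 1 13 5 9 10 11 6 2 3 4 0 14 12
Walk LF starting at row 12, prepending L[row]:
  step 1: row=12, L[12]='$', prepend. Next row=LF[12]=0
  step 2: row=0, L[0]='a', prepend. Next row=LF[0]=7
  step 3: row=7, L[7]='a', prepend. Next row=LF[7]=11
  step 4: row=11, L[11]='A', prepend. Next row=LF[11]=4
  step 5: row=4, L[4]='B', prepend. Next row=LF[4]=5
  step 6: row=5, L[5]='a', prepend. Next row=LF[5]=9
  step 7: row=9, L[9]='A', prepend. Next row=LF[9]=2
  step 8: row=2, L[2]='A', prepend. Next row=LF[2]=1
  step 9: row=1, L[1]='a', prepend. Next row=LF[1]=8
  step 10: row=8, L[8]='B', prepend. Next row=LF[8]=6
  step 11: row=6, L[6]='a', prepend. Next row=LF[6]=10
  step 12: row=10, L[10]='A', prepend. Next row=LF[10]=3
  step 13: row=3, L[3]='b', prepend. Next row=LF[3]=13
  step 14: row=13, L[13]='b', prepend. Next row=LF[13]=14
  step 15: row=14, L[14]='a', prepend. Next row=LF[14]=12
Reversed output: abbAaBaAAaBAaa$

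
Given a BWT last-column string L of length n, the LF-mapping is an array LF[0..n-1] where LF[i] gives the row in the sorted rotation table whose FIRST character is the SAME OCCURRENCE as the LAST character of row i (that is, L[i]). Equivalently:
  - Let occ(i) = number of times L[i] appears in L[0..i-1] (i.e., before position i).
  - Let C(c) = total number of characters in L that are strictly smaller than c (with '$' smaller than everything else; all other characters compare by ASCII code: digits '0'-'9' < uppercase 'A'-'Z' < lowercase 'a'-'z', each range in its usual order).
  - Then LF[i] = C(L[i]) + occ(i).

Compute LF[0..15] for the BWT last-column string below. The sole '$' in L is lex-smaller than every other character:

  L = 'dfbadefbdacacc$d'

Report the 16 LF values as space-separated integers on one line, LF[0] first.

Char counts: '$':1, 'a':3, 'b':2, 'c':3, 'd':4, 'e':1, 'f':2
C (first-col start): C('$')=0, C('a')=1, C('b')=4, C('c')=6, C('d')=9, C('e')=13, C('f')=14
L[0]='d': occ=0, LF[0]=C('d')+0=9+0=9
L[1]='f': occ=0, LF[1]=C('f')+0=14+0=14
L[2]='b': occ=0, LF[2]=C('b')+0=4+0=4
L[3]='a': occ=0, LF[3]=C('a')+0=1+0=1
L[4]='d': occ=1, LF[4]=C('d')+1=9+1=10
L[5]='e': occ=0, LF[5]=C('e')+0=13+0=13
L[6]='f': occ=1, LF[6]=C('f')+1=14+1=15
L[7]='b': occ=1, LF[7]=C('b')+1=4+1=5
L[8]='d': occ=2, LF[8]=C('d')+2=9+2=11
L[9]='a': occ=1, LF[9]=C('a')+1=1+1=2
L[10]='c': occ=0, LF[10]=C('c')+0=6+0=6
L[11]='a': occ=2, LF[11]=C('a')+2=1+2=3
L[12]='c': occ=1, LF[12]=C('c')+1=6+1=7
L[13]='c': occ=2, LF[13]=C('c')+2=6+2=8
L[14]='$': occ=0, LF[14]=C('$')+0=0+0=0
L[15]='d': occ=3, LF[15]=C('d')+3=9+3=12

Answer: 9 14 4 1 10 13 15 5 11 2 6 3 7 8 0 12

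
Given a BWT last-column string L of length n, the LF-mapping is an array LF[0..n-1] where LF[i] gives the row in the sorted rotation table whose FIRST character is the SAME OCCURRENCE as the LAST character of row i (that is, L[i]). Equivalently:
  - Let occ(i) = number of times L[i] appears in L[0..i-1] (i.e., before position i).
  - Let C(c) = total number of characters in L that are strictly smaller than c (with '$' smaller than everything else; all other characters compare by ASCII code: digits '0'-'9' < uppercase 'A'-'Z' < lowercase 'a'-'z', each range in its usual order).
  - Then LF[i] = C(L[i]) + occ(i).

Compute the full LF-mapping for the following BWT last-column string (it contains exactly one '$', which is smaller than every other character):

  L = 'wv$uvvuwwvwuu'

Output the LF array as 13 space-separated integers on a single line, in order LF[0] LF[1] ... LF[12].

Answer: 9 5 0 1 6 7 2 10 11 8 12 3 4

Derivation:
Char counts: '$':1, 'u':4, 'v':4, 'w':4
C (first-col start): C('$')=0, C('u')=1, C('v')=5, C('w')=9
L[0]='w': occ=0, LF[0]=C('w')+0=9+0=9
L[1]='v': occ=0, LF[1]=C('v')+0=5+0=5
L[2]='$': occ=0, LF[2]=C('$')+0=0+0=0
L[3]='u': occ=0, LF[3]=C('u')+0=1+0=1
L[4]='v': occ=1, LF[4]=C('v')+1=5+1=6
L[5]='v': occ=2, LF[5]=C('v')+2=5+2=7
L[6]='u': occ=1, LF[6]=C('u')+1=1+1=2
L[7]='w': occ=1, LF[7]=C('w')+1=9+1=10
L[8]='w': occ=2, LF[8]=C('w')+2=9+2=11
L[9]='v': occ=3, LF[9]=C('v')+3=5+3=8
L[10]='w': occ=3, LF[10]=C('w')+3=9+3=12
L[11]='u': occ=2, LF[11]=C('u')+2=1+2=3
L[12]='u': occ=3, LF[12]=C('u')+3=1+3=4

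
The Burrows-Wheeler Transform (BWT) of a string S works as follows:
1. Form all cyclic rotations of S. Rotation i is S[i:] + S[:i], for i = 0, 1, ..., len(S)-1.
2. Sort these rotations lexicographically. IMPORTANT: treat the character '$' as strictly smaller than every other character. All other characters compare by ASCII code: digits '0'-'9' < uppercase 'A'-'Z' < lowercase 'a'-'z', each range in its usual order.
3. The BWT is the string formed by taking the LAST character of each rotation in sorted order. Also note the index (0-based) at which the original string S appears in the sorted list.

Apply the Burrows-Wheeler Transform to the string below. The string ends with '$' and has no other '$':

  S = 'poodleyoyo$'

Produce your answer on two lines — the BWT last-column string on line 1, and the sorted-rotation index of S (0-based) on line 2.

Answer: ooldyopy$oe
8

Derivation:
All 11 rotations (rotation i = S[i:]+S[:i]):
  rot[0] = poodleyoyo$
  rot[1] = oodleyoyo$p
  rot[2] = odleyoyo$po
  rot[3] = dleyoyo$poo
  rot[4] = leyoyo$pood
  rot[5] = eyoyo$poodl
  rot[6] = yoyo$poodle
  rot[7] = oyo$poodley
  rot[8] = yo$poodleyo
  rot[9] = o$poodleyoy
  rot[10] = $poodleyoyo
Sorted (with $ < everything):
  sorted[0] = $poodleyoyo  (last char: 'o')
  sorted[1] = dleyoyo$poo  (last char: 'o')
  sorted[2] = eyoyo$poodl  (last char: 'l')
  sorted[3] = leyoyo$pood  (last char: 'd')
  sorted[4] = o$poodleyoy  (last char: 'y')
  sorted[5] = odleyoyo$po  (last char: 'o')
  sorted[6] = oodleyoyo$p  (last char: 'p')
  sorted[7] = oyo$poodley  (last char: 'y')
  sorted[8] = poodleyoyo$  (last char: '$')
  sorted[9] = yo$poodleyo  (last char: 'o')
  sorted[10] = yoyo$poodle  (last char: 'e')
Last column: ooldyopy$oe
Original string S is at sorted index 8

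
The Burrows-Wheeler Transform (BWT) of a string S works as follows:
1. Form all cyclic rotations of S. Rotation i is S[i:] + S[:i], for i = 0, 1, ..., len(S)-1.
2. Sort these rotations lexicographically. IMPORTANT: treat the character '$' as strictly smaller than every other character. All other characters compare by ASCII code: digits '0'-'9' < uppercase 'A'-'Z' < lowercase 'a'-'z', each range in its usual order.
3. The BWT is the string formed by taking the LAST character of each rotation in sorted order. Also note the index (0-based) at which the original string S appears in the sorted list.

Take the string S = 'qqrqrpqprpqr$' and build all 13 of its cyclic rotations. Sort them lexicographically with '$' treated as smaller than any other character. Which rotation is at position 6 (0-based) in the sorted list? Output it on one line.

Answer: qr$qqrqrpqprp

Derivation:
All 13 rotations (rotation i = S[i:]+S[:i]):
  rot[0] = qqrqrpqprpqr$
  rot[1] = qrqrpqprpqr$q
  rot[2] = rqrpqprpqr$qq
  rot[3] = qrpqprpqr$qqr
  rot[4] = rpqprpqr$qqrq
  rot[5] = pqprpqr$qqrqr
  rot[6] = qprpqr$qqrqrp
  rot[7] = prpqr$qqrqrpq
  rot[8] = rpqr$qqrqrpqp
  rot[9] = pqr$qqrqrpqpr
  rot[10] = qr$qqrqrpqprp
  rot[11] = r$qqrqrpqprpq
  rot[12] = $qqrqrpqprpqr
Sorted (with $ < everything):
  sorted[0] = $qqrqrpqprpqr
  sorted[1] = pqprpqr$qqrqr
  sorted[2] = pqr$qqrqrpqpr
  sorted[3] = prpqr$qqrqrpq
  sorted[4] = qprpqr$qqrqrp
  sorted[5] = qqrqrpqprpqr$
  sorted[6] = qr$qqrqrpqprp
  sorted[7] = qrpqprpqr$qqr
  sorted[8] = qrqrpqprpqr$q
  sorted[9] = r$qqrqrpqprpq
  sorted[10] = rpqprpqr$qqrq
  sorted[11] = rpqr$qqrqrpqp
  sorted[12] = rqrpqprpqr$qq
sorted[6] = qr$qqrqrpqprp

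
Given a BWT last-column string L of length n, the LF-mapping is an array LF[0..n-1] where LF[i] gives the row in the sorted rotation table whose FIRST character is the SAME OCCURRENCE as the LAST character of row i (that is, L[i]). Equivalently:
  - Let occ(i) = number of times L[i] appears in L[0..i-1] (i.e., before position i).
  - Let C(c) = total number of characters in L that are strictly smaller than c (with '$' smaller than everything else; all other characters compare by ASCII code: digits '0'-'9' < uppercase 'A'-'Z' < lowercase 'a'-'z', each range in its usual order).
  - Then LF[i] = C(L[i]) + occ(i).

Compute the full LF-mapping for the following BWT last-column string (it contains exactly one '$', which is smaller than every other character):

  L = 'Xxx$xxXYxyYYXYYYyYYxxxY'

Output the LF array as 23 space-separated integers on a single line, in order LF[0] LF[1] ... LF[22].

Char counts: '$':1, 'X':3, 'Y':9, 'x':8, 'y':2
C (first-col start): C('$')=0, C('X')=1, C('Y')=4, C('x')=13, C('y')=21
L[0]='X': occ=0, LF[0]=C('X')+0=1+0=1
L[1]='x': occ=0, LF[1]=C('x')+0=13+0=13
L[2]='x': occ=1, LF[2]=C('x')+1=13+1=14
L[3]='$': occ=0, LF[3]=C('$')+0=0+0=0
L[4]='x': occ=2, LF[4]=C('x')+2=13+2=15
L[5]='x': occ=3, LF[5]=C('x')+3=13+3=16
L[6]='X': occ=1, LF[6]=C('X')+1=1+1=2
L[7]='Y': occ=0, LF[7]=C('Y')+0=4+0=4
L[8]='x': occ=4, LF[8]=C('x')+4=13+4=17
L[9]='y': occ=0, LF[9]=C('y')+0=21+0=21
L[10]='Y': occ=1, LF[10]=C('Y')+1=4+1=5
L[11]='Y': occ=2, LF[11]=C('Y')+2=4+2=6
L[12]='X': occ=2, LF[12]=C('X')+2=1+2=3
L[13]='Y': occ=3, LF[13]=C('Y')+3=4+3=7
L[14]='Y': occ=4, LF[14]=C('Y')+4=4+4=8
L[15]='Y': occ=5, LF[15]=C('Y')+5=4+5=9
L[16]='y': occ=1, LF[16]=C('y')+1=21+1=22
L[17]='Y': occ=6, LF[17]=C('Y')+6=4+6=10
L[18]='Y': occ=7, LF[18]=C('Y')+7=4+7=11
L[19]='x': occ=5, LF[19]=C('x')+5=13+5=18
L[20]='x': occ=6, LF[20]=C('x')+6=13+6=19
L[21]='x': occ=7, LF[21]=C('x')+7=13+7=20
L[22]='Y': occ=8, LF[22]=C('Y')+8=4+8=12

Answer: 1 13 14 0 15 16 2 4 17 21 5 6 3 7 8 9 22 10 11 18 19 20 12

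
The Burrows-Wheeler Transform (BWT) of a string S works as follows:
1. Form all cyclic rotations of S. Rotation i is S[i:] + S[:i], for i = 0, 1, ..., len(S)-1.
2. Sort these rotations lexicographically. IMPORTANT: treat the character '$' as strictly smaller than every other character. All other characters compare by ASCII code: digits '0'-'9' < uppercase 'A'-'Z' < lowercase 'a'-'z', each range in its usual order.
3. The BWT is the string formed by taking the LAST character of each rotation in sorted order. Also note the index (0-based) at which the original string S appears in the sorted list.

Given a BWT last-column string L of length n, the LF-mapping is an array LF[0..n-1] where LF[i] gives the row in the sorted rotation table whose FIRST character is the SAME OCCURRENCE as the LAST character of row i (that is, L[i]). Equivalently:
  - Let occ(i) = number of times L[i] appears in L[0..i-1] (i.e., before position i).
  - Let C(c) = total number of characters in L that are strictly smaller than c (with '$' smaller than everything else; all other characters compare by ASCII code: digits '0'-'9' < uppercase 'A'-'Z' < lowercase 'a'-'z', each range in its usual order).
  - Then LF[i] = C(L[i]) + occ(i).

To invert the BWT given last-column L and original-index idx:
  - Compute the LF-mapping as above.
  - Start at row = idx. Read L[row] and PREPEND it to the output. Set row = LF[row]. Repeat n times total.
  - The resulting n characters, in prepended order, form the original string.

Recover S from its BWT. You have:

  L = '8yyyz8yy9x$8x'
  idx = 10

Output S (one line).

LF mapping: 1 7 8 9 12 2 10 11 4 5 0 3 6
Walk LF starting at row 10, prepending L[row]:
  step 1: row=10, L[10]='$', prepend. Next row=LF[10]=0
  step 2: row=0, L[0]='8', prepend. Next row=LF[0]=1
  step 3: row=1, L[1]='y', prepend. Next row=LF[1]=7
  step 4: row=7, L[7]='y', prepend. Next row=LF[7]=11
  step 5: row=11, L[11]='8', prepend. Next row=LF[11]=3
  step 6: row=3, L[3]='y', prepend. Next row=LF[3]=9
  step 7: row=9, L[9]='x', prepend. Next row=LF[9]=5
  step 8: row=5, L[5]='8', prepend. Next row=LF[5]=2
  step 9: row=2, L[2]='y', prepend. Next row=LF[2]=8
  step 10: row=8, L[8]='9', prepend. Next row=LF[8]=4
  step 11: row=4, L[4]='z', prepend. Next row=LF[4]=12
  step 12: row=12, L[12]='x', prepend. Next row=LF[12]=6
  step 13: row=6, L[6]='y', prepend. Next row=LF[6]=10
Reversed output: yxz9y8xy8yy8$

Answer: yxz9y8xy8yy8$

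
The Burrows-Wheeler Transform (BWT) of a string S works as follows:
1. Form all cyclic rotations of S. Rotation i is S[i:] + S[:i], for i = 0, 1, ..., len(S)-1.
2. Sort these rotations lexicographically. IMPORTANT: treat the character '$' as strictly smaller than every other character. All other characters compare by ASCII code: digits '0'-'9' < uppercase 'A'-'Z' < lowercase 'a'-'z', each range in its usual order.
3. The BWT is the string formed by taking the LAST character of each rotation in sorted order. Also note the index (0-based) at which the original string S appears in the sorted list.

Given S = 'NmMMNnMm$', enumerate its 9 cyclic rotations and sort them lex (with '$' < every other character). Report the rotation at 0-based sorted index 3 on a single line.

All 9 rotations (rotation i = S[i:]+S[:i]):
  rot[0] = NmMMNnMm$
  rot[1] = mMMNnMm$N
  rot[2] = MMNnMm$Nm
  rot[3] = MNnMm$NmM
  rot[4] = NnMm$NmMM
  rot[5] = nMm$NmMMN
  rot[6] = Mm$NmMMNn
  rot[7] = m$NmMMNnM
  rot[8] = $NmMMNnMm
Sorted (with $ < everything):
  sorted[0] = $NmMMNnMm
  sorted[1] = MMNnMm$Nm
  sorted[2] = MNnMm$NmM
  sorted[3] = Mm$NmMMNn
  sorted[4] = NmMMNnMm$
  sorted[5] = NnMm$NmMM
  sorted[6] = m$NmMMNnM
  sorted[7] = mMMNnMm$N
  sorted[8] = nMm$NmMMN
sorted[3] = Mm$NmMMNn

Answer: Mm$NmMMNn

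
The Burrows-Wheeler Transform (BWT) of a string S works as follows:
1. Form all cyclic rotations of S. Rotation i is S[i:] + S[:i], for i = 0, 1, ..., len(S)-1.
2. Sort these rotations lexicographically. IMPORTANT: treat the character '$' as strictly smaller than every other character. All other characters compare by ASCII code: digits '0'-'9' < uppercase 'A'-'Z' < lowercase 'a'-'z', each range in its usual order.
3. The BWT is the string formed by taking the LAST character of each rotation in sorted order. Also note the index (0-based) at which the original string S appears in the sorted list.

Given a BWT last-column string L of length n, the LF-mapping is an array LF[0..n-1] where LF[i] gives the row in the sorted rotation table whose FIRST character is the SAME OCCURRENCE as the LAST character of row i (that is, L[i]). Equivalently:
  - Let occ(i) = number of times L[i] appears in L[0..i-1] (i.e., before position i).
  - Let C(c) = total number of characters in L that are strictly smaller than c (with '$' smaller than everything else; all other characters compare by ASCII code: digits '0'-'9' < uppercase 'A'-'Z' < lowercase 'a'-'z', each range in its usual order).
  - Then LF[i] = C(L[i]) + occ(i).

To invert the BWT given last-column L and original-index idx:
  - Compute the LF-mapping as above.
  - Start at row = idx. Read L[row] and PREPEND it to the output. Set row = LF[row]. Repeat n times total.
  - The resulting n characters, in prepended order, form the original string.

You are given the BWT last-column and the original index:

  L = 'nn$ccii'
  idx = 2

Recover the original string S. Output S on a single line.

LF mapping: 5 6 0 1 2 3 4
Walk LF starting at row 2, prepending L[row]:
  step 1: row=2, L[2]='$', prepend. Next row=LF[2]=0
  step 2: row=0, L[0]='n', prepend. Next row=LF[0]=5
  step 3: row=5, L[5]='i', prepend. Next row=LF[5]=3
  step 4: row=3, L[3]='c', prepend. Next row=LF[3]=1
  step 5: row=1, L[1]='n', prepend. Next row=LF[1]=6
  step 6: row=6, L[6]='i', prepend. Next row=LF[6]=4
  step 7: row=4, L[4]='c', prepend. Next row=LF[4]=2
Reversed output: cincin$

Answer: cincin$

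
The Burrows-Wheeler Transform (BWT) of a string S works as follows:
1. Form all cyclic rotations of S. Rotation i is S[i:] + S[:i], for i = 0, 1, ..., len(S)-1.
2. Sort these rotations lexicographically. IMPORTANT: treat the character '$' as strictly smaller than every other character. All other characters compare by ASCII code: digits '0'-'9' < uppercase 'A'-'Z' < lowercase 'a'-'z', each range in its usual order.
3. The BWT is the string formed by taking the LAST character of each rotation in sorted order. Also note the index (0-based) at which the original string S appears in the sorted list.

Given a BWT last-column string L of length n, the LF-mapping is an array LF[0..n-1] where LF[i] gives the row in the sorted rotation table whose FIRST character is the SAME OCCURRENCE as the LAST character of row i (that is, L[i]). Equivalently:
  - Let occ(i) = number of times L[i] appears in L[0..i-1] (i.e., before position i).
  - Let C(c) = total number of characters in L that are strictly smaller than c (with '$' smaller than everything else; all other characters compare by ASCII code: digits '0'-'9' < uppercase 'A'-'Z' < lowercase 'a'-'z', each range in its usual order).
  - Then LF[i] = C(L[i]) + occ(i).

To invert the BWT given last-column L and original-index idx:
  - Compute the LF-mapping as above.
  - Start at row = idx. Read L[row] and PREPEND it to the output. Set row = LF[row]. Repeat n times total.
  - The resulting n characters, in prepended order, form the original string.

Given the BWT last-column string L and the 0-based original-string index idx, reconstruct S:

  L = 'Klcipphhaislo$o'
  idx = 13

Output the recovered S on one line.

Answer: philosophicalK$

Derivation:
LF mapping: 1 8 3 6 12 13 4 5 2 7 14 9 10 0 11
Walk LF starting at row 13, prepending L[row]:
  step 1: row=13, L[13]='$', prepend. Next row=LF[13]=0
  step 2: row=0, L[0]='K', prepend. Next row=LF[0]=1
  step 3: row=1, L[1]='l', prepend. Next row=LF[1]=8
  step 4: row=8, L[8]='a', prepend. Next row=LF[8]=2
  step 5: row=2, L[2]='c', prepend. Next row=LF[2]=3
  step 6: row=3, L[3]='i', prepend. Next row=LF[3]=6
  step 7: row=6, L[6]='h', prepend. Next row=LF[6]=4
  step 8: row=4, L[4]='p', prepend. Next row=LF[4]=12
  step 9: row=12, L[12]='o', prepend. Next row=LF[12]=10
  step 10: row=10, L[10]='s', prepend. Next row=LF[10]=14
  step 11: row=14, L[14]='o', prepend. Next row=LF[14]=11
  step 12: row=11, L[11]='l', prepend. Next row=LF[11]=9
  step 13: row=9, L[9]='i', prepend. Next row=LF[9]=7
  step 14: row=7, L[7]='h', prepend. Next row=LF[7]=5
  step 15: row=5, L[5]='p', prepend. Next row=LF[5]=13
Reversed output: philosophicalK$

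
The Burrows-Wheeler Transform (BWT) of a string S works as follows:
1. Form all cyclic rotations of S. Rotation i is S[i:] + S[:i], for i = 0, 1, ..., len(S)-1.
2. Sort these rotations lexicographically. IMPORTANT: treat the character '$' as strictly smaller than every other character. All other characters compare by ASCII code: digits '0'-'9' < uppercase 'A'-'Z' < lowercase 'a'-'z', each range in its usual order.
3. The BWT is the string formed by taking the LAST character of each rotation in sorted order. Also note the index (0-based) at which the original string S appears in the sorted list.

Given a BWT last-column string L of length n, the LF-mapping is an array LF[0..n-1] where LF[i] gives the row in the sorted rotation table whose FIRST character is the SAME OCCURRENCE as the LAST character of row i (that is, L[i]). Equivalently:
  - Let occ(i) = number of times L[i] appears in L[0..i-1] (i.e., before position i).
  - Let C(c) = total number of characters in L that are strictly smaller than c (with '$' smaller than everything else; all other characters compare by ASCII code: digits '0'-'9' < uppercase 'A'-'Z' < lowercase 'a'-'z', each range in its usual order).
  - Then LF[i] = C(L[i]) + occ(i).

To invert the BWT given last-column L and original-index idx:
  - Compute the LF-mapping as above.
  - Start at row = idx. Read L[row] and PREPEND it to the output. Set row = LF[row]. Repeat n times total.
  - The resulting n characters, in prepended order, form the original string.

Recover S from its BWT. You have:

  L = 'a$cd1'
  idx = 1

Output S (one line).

LF mapping: 2 0 3 4 1
Walk LF starting at row 1, prepending L[row]:
  step 1: row=1, L[1]='$', prepend. Next row=LF[1]=0
  step 2: row=0, L[0]='a', prepend. Next row=LF[0]=2
  step 3: row=2, L[2]='c', prepend. Next row=LF[2]=3
  step 4: row=3, L[3]='d', prepend. Next row=LF[3]=4
  step 5: row=4, L[4]='1', prepend. Next row=LF[4]=1
Reversed output: 1dca$

Answer: 1dca$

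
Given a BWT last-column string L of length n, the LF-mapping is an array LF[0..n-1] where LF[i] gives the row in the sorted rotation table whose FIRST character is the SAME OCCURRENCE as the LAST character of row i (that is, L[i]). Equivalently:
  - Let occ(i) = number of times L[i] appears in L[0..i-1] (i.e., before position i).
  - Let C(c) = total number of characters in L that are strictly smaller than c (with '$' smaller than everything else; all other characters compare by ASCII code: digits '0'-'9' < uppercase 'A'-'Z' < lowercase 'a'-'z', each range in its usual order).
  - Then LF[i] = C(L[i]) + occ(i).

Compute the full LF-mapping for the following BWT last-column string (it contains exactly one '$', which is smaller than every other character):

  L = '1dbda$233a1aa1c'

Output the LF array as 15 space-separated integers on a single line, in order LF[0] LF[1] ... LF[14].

Answer: 1 13 11 14 7 0 4 5 6 8 2 9 10 3 12

Derivation:
Char counts: '$':1, '1':3, '2':1, '3':2, 'a':4, 'b':1, 'c':1, 'd':2
C (first-col start): C('$')=0, C('1')=1, C('2')=4, C('3')=5, C('a')=7, C('b')=11, C('c')=12, C('d')=13
L[0]='1': occ=0, LF[0]=C('1')+0=1+0=1
L[1]='d': occ=0, LF[1]=C('d')+0=13+0=13
L[2]='b': occ=0, LF[2]=C('b')+0=11+0=11
L[3]='d': occ=1, LF[3]=C('d')+1=13+1=14
L[4]='a': occ=0, LF[4]=C('a')+0=7+0=7
L[5]='$': occ=0, LF[5]=C('$')+0=0+0=0
L[6]='2': occ=0, LF[6]=C('2')+0=4+0=4
L[7]='3': occ=0, LF[7]=C('3')+0=5+0=5
L[8]='3': occ=1, LF[8]=C('3')+1=5+1=6
L[9]='a': occ=1, LF[9]=C('a')+1=7+1=8
L[10]='1': occ=1, LF[10]=C('1')+1=1+1=2
L[11]='a': occ=2, LF[11]=C('a')+2=7+2=9
L[12]='a': occ=3, LF[12]=C('a')+3=7+3=10
L[13]='1': occ=2, LF[13]=C('1')+2=1+2=3
L[14]='c': occ=0, LF[14]=C('c')+0=12+0=12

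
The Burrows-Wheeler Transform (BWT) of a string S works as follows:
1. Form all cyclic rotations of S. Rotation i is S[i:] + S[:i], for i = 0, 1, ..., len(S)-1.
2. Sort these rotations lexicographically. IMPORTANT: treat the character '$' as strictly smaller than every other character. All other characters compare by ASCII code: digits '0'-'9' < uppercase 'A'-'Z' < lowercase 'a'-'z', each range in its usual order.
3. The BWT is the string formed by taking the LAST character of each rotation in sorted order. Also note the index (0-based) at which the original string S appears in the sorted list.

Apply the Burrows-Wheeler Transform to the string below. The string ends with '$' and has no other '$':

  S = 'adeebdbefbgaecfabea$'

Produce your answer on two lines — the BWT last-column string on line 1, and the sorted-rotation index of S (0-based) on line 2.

Answer: aef$geadfebabeadbceb
3

Derivation:
All 20 rotations (rotation i = S[i:]+S[:i]):
  rot[0] = adeebdbefbgaecfabea$
  rot[1] = deebdbefbgaecfabea$a
  rot[2] = eebdbefbgaecfabea$ad
  rot[3] = ebdbefbgaecfabea$ade
  rot[4] = bdbefbgaecfabea$adee
  rot[5] = dbefbgaecfabea$adeeb
  rot[6] = befbgaecfabea$adeebd
  rot[7] = efbgaecfabea$adeebdb
  rot[8] = fbgaecfabea$adeebdbe
  rot[9] = bgaecfabea$adeebdbef
  rot[10] = gaecfabea$adeebdbefb
  rot[11] = aecfabea$adeebdbefbg
  rot[12] = ecfabea$adeebdbefbga
  rot[13] = cfabea$adeebdbefbgae
  rot[14] = fabea$adeebdbefbgaec
  rot[15] = abea$adeebdbefbgaecf
  rot[16] = bea$adeebdbefbgaecfa
  rot[17] = ea$adeebdbefbgaecfab
  rot[18] = a$adeebdbefbgaecfabe
  rot[19] = $adeebdbefbgaecfabea
Sorted (with $ < everything):
  sorted[0] = $adeebdbefbgaecfabea  (last char: 'a')
  sorted[1] = a$adeebdbefbgaecfabe  (last char: 'e')
  sorted[2] = abea$adeebdbefbgaecf  (last char: 'f')
  sorted[3] = adeebdbefbgaecfabea$  (last char: '$')
  sorted[4] = aecfabea$adeebdbefbg  (last char: 'g')
  sorted[5] = bdbefbgaecfabea$adee  (last char: 'e')
  sorted[6] = bea$adeebdbefbgaecfa  (last char: 'a')
  sorted[7] = befbgaecfabea$adeebd  (last char: 'd')
  sorted[8] = bgaecfabea$adeebdbef  (last char: 'f')
  sorted[9] = cfabea$adeebdbefbgae  (last char: 'e')
  sorted[10] = dbefbgaecfabea$adeeb  (last char: 'b')
  sorted[11] = deebdbefbgaecfabea$a  (last char: 'a')
  sorted[12] = ea$adeebdbefbgaecfab  (last char: 'b')
  sorted[13] = ebdbefbgaecfabea$ade  (last char: 'e')
  sorted[14] = ecfabea$adeebdbefbga  (last char: 'a')
  sorted[15] = eebdbefbgaecfabea$ad  (last char: 'd')
  sorted[16] = efbgaecfabea$adeebdb  (last char: 'b')
  sorted[17] = fabea$adeebdbefbgaec  (last char: 'c')
  sorted[18] = fbgaecfabea$adeebdbe  (last char: 'e')
  sorted[19] = gaecfabea$adeebdbefb  (last char: 'b')
Last column: aef$geadfebabeadbceb
Original string S is at sorted index 3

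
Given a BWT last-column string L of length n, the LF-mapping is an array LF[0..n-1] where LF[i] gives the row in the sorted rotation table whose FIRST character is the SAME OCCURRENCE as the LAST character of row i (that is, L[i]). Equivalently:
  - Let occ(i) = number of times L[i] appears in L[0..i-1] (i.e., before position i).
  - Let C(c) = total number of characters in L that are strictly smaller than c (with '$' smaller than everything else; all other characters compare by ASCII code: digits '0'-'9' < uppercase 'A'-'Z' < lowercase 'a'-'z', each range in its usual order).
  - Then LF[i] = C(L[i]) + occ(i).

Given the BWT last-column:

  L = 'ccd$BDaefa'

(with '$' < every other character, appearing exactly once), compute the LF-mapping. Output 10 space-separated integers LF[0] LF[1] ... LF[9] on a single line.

Answer: 5 6 7 0 1 2 3 8 9 4

Derivation:
Char counts: '$':1, 'B':1, 'D':1, 'a':2, 'c':2, 'd':1, 'e':1, 'f':1
C (first-col start): C('$')=0, C('B')=1, C('D')=2, C('a')=3, C('c')=5, C('d')=7, C('e')=8, C('f')=9
L[0]='c': occ=0, LF[0]=C('c')+0=5+0=5
L[1]='c': occ=1, LF[1]=C('c')+1=5+1=6
L[2]='d': occ=0, LF[2]=C('d')+0=7+0=7
L[3]='$': occ=0, LF[3]=C('$')+0=0+0=0
L[4]='B': occ=0, LF[4]=C('B')+0=1+0=1
L[5]='D': occ=0, LF[5]=C('D')+0=2+0=2
L[6]='a': occ=0, LF[6]=C('a')+0=3+0=3
L[7]='e': occ=0, LF[7]=C('e')+0=8+0=8
L[8]='f': occ=0, LF[8]=C('f')+0=9+0=9
L[9]='a': occ=1, LF[9]=C('a')+1=3+1=4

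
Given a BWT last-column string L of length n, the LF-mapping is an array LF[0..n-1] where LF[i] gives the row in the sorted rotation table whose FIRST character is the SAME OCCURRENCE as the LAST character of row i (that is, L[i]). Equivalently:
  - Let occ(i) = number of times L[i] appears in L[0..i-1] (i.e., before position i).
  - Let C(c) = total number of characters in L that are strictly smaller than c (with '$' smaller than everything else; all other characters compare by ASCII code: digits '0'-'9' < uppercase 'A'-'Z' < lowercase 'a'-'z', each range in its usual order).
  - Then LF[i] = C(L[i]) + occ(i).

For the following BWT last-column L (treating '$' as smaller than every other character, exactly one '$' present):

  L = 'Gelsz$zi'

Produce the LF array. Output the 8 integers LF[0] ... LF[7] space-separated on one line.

Answer: 1 2 4 5 6 0 7 3

Derivation:
Char counts: '$':1, 'G':1, 'e':1, 'i':1, 'l':1, 's':1, 'z':2
C (first-col start): C('$')=0, C('G')=1, C('e')=2, C('i')=3, C('l')=4, C('s')=5, C('z')=6
L[0]='G': occ=0, LF[0]=C('G')+0=1+0=1
L[1]='e': occ=0, LF[1]=C('e')+0=2+0=2
L[2]='l': occ=0, LF[2]=C('l')+0=4+0=4
L[3]='s': occ=0, LF[3]=C('s')+0=5+0=5
L[4]='z': occ=0, LF[4]=C('z')+0=6+0=6
L[5]='$': occ=0, LF[5]=C('$')+0=0+0=0
L[6]='z': occ=1, LF[6]=C('z')+1=6+1=7
L[7]='i': occ=0, LF[7]=C('i')+0=3+0=3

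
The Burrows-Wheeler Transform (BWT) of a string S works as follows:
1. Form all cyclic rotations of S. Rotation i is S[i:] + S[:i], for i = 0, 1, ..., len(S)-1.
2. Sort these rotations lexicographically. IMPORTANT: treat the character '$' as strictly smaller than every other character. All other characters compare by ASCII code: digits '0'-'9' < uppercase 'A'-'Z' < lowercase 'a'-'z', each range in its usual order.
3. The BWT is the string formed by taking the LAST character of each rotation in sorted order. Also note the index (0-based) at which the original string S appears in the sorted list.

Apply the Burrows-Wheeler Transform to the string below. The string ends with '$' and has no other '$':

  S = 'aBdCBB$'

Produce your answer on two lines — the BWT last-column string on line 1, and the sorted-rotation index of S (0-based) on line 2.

All 7 rotations (rotation i = S[i:]+S[:i]):
  rot[0] = aBdCBB$
  rot[1] = BdCBB$a
  rot[2] = dCBB$aB
  rot[3] = CBB$aBd
  rot[4] = BB$aBdC
  rot[5] = B$aBdCB
  rot[6] = $aBdCBB
Sorted (with $ < everything):
  sorted[0] = $aBdCBB  (last char: 'B')
  sorted[1] = B$aBdCB  (last char: 'B')
  sorted[2] = BB$aBdC  (last char: 'C')
  sorted[3] = BdCBB$a  (last char: 'a')
  sorted[4] = CBB$aBd  (last char: 'd')
  sorted[5] = aBdCBB$  (last char: '$')
  sorted[6] = dCBB$aB  (last char: 'B')
Last column: BBCad$B
Original string S is at sorted index 5

Answer: BBCad$B
5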